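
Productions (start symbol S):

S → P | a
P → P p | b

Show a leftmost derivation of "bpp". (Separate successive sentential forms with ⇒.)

S ⇒ P   [S → P]
P ⇒ Pp   [P → P p]
Pp ⇒ Ppp   [P → P p]
Ppp ⇒ bpp   [P → b]

S ⇒ P ⇒ Pp ⇒ Ppp ⇒ bpp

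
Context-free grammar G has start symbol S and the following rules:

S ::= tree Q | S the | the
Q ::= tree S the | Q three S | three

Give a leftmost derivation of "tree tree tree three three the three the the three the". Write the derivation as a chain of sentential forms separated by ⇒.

S ⇒ tree Q ⇒ tree Q three S ⇒ tree tree S the three S ⇒ tree tree tree Q the three S ⇒ tree tree tree Q three S the three S ⇒ tree tree tree Q three S three S the three S ⇒ tree tree tree three three S three S the three S ⇒ tree tree tree three three the three S the three S ⇒ tree tree tree three three the three the the three S ⇒ tree tree tree three three the three the the three the

S ⇒ tree Q   [S ::= tree Q]
tree Q ⇒ tree Q three S   [Q ::= Q three S]
tree Q three S ⇒ tree tree S the three S   [Q ::= tree S the]
tree tree S the three S ⇒ tree tree tree Q the three S   [S ::= tree Q]
tree tree tree Q the three S ⇒ tree tree tree Q three S the three S   [Q ::= Q three S]
tree tree tree Q three S the three S ⇒ tree tree tree Q three S three S the three S   [Q ::= Q three S]
tree tree tree Q three S three S the three S ⇒ tree tree tree three three S three S the three S   [Q ::= three]
tree tree tree three three S three S the three S ⇒ tree tree tree three three the three S the three S   [S ::= the]
tree tree tree three three the three S the three S ⇒ tree tree tree three three the three the the three S   [S ::= the]
tree tree tree three three the three the the three S ⇒ tree tree tree three three the three the the three the   [S ::= the]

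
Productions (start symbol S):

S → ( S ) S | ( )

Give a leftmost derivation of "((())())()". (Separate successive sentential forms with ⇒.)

S⇒(S)S⇒((S)S)S⇒((())S)S⇒((())())S⇒((())())()

S ⇒ (S)S   [S → ( S ) S]
(S)S ⇒ ((S)S)S   [S → ( S ) S]
((S)S)S ⇒ ((())S)S   [S → ( )]
((())S)S ⇒ ((())())S   [S → ( )]
((())())S ⇒ ((())())()   [S → ( )]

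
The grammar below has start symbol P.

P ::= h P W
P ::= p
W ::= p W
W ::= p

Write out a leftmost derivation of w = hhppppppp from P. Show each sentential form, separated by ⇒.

P ⇒ hPW ⇒ hhPWW ⇒ hhpWW ⇒ hhppWW ⇒ hhpppWW ⇒ hhppppWW ⇒ hhpppppWW ⇒ hhppppppW ⇒ hhppppppp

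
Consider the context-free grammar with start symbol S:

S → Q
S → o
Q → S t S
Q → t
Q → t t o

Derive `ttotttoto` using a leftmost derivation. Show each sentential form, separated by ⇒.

S ⇒ Q ⇒ StS ⇒ QtS ⇒ StStS ⇒ QtStS ⇒ StStStS ⇒ QtStStS ⇒ ttotStStS ⇒ ttotQtStS ⇒ ttotttStS ⇒ ttotttotS ⇒ ttotttoto

S ⇒ Q   [S → Q]
Q ⇒ StS   [Q → S t S]
StS ⇒ QtS   [S → Q]
QtS ⇒ StStS   [Q → S t S]
StStS ⇒ QtStS   [S → Q]
QtStS ⇒ StStStS   [Q → S t S]
StStStS ⇒ QtStStS   [S → Q]
QtStStS ⇒ ttotStStS   [Q → t t o]
ttotStStS ⇒ ttotQtStS   [S → Q]
ttotQtStS ⇒ ttotttStS   [Q → t]
ttotttStS ⇒ ttotttotS   [S → o]
ttotttotS ⇒ ttotttoto   [S → o]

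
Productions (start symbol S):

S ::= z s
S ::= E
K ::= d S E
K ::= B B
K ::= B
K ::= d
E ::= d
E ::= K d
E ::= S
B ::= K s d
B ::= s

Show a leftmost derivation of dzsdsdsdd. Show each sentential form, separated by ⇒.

S ⇒ E   [S ::= E]
E ⇒ Kd   [E ::= K d]
Kd ⇒ dSEd   [K ::= d S E]
dSEd ⇒ dzsEd   [S ::= z s]
dzsEd ⇒ dzsKdd   [E ::= K d]
dzsKdd ⇒ dzsBBdd   [K ::= B B]
dzsBBdd ⇒ dzsKsdBdd   [B ::= K s d]
dzsKsdBdd ⇒ dzsdsdBdd   [K ::= d]
dzsdsdBdd ⇒ dzsdsdsdd   [B ::= s]

S ⇒ E ⇒ Kd ⇒ dSEd ⇒ dzsEd ⇒ dzsKdd ⇒ dzsBBdd ⇒ dzsKsdBdd ⇒ dzsdsdBdd ⇒ dzsdsdsdd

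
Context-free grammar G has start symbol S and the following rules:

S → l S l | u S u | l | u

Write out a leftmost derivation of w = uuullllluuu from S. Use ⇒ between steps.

S ⇒ uSu   [S → u S u]
uSu ⇒ uuSuu   [S → u S u]
uuSuu ⇒ uuuSuuu   [S → u S u]
uuuSuuu ⇒ uuulSluuu   [S → l S l]
uuulSluuu ⇒ uuullSlluuu   [S → l S l]
uuullSlluuu ⇒ uuullllluuu   [S → l]

S ⇒ uSu ⇒ uuSuu ⇒ uuuSuuu ⇒ uuulSluuu ⇒ uuullSlluuu ⇒ uuullllluuu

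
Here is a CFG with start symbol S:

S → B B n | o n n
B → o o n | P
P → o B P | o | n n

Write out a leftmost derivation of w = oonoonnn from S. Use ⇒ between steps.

S⇒BBn⇒oonBn⇒oonPn⇒oonoBPn⇒oonoPPn⇒oonooPn⇒oonoonnn

S ⇒ BBn   [S → B B n]
BBn ⇒ oonBn   [B → o o n]
oonBn ⇒ oonPn   [B → P]
oonPn ⇒ oonoBPn   [P → o B P]
oonoBPn ⇒ oonoPPn   [B → P]
oonoPPn ⇒ oonooPn   [P → o]
oonooPn ⇒ oonoonnn   [P → n n]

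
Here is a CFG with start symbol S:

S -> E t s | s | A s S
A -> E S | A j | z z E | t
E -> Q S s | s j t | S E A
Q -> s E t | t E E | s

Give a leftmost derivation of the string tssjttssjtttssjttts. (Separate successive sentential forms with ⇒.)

S⇒Ets⇒SEAts⇒AsSEAts⇒tsSEAts⇒tsEtsEAts⇒tsSEAtsEAts⇒tsEtsEAtsEAts⇒tssjttsEAtsEAts⇒tssjttssjtAtsEAts⇒tssjttssjtttsEAts⇒tssjttssjtttssjtAts⇒tssjttssjtttssjttts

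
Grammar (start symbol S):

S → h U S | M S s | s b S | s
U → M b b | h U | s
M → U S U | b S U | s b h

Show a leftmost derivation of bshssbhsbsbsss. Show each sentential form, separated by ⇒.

S ⇒ MSs   [S → M S s]
MSs ⇒ bSUSs   [M → b S U]
bSUSs ⇒ bsUSs   [S → s]
bsUSs ⇒ bshUSs   [U → h U]
bshUSs ⇒ bshsSs   [U → s]
bshsSs ⇒ bshsMSss   [S → M S s]
bshsMSss ⇒ bshssbhSss   [M → s b h]
bshssbhSss ⇒ bshssbhsbSss   [S → s b S]
bshssbhsbSss ⇒ bshssbhsbsbSss   [S → s b S]
bshssbhsbsbSss ⇒ bshssbhsbsbsss   [S → s]

S ⇒ MSs ⇒ bSUSs ⇒ bsUSs ⇒ bshUSs ⇒ bshsSs ⇒ bshsMSss ⇒ bshssbhSss ⇒ bshssbhsbSss ⇒ bshssbhsbsbSss ⇒ bshssbhsbsbsss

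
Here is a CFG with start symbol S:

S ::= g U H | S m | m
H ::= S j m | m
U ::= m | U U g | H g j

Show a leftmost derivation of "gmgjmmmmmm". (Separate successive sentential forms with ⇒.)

S ⇒ Sm   [S ::= S m]
Sm ⇒ Smm   [S ::= S m]
Smm ⇒ Smmm   [S ::= S m]
Smmm ⇒ Smmmm   [S ::= S m]
Smmmm ⇒ Smmmmm   [S ::= S m]
Smmmmm ⇒ gUHmmmmm   [S ::= g U H]
gUHmmmmm ⇒ gHgjHmmmmm   [U ::= H g j]
gHgjHmmmmm ⇒ gmgjHmmmmm   [H ::= m]
gmgjHmmmmm ⇒ gmgjmmmmmm   [H ::= m]

S⇒Sm⇒Smm⇒Smmm⇒Smmmm⇒Smmmmm⇒gUHmmmmm⇒gHgjHmmmmm⇒gmgjHmmmmm⇒gmgjmmmmmm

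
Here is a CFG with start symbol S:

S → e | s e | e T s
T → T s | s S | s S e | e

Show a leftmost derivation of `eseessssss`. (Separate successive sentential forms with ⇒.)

S ⇒ eTs   [S → e T s]
eTs ⇒ eTss   [T → T s]
eTss ⇒ eTsss   [T → T s]
eTsss ⇒ esSsss   [T → s S]
esSsss ⇒ eseTssss   [S → e T s]
eseTssss ⇒ eseTsssss   [T → T s]
eseTsssss ⇒ eseTssssss   [T → T s]
eseTssssss ⇒ eseessssss   [T → e]

S ⇒ eTs ⇒ eTss ⇒ eTsss ⇒ esSsss ⇒ eseTssss ⇒ eseTsssss ⇒ eseTssssss ⇒ eseessssss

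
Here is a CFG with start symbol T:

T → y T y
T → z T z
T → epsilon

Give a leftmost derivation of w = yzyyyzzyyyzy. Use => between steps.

T => yTy   [T → y T y]
yTy => yzTzy   [T → z T z]
yzTzy => yzyTyzy   [T → y T y]
yzyTyzy => yzyyTyyzy   [T → y T y]
yzyyTyyzy => yzyyyTyyyzy   [T → y T y]
yzyyyTyyyzy => yzyyyzTzyyyzy   [T → z T z]
yzyyyzTzyyyzy => yzyyyzzyyyzy   [T → epsilon]

T => yTy => yzTzy => yzyTyzy => yzyyTyyzy => yzyyyTyyyzy => yzyyyzTzyyyzy => yzyyyzzyyyzy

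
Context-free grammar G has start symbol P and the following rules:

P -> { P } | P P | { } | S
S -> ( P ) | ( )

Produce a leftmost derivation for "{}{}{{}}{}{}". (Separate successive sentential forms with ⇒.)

P⇒PP⇒PPP⇒PPPP⇒{}PPP⇒{}PPPP⇒{}{}PPP⇒{}{}{P}PP⇒{}{}{{}}PP⇒{}{}{{}}{}P⇒{}{}{{}}{}{}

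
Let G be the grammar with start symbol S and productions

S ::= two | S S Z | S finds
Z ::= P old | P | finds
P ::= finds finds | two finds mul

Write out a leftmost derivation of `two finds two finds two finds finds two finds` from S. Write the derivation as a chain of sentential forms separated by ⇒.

S ⇒ S S Z ⇒ S finds S Z ⇒ S S Z finds S Z ⇒ S S Z S Z finds S Z ⇒ S finds S Z S Z finds S Z ⇒ two finds S Z S Z finds S Z ⇒ two finds two Z S Z finds S Z ⇒ two finds two finds S Z finds S Z ⇒ two finds two finds two Z finds S Z ⇒ two finds two finds two finds finds S Z ⇒ two finds two finds two finds finds two Z ⇒ two finds two finds two finds finds two finds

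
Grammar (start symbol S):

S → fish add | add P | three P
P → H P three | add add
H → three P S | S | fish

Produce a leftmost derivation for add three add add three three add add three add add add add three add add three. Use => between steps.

S => add P => add H P three => add three P S P three => add three add add S P three => add three add add three P P three => add three add add three H P three P three => add three add add three three P S P three P three => add three add add three three add add S P three P three => add three add add three three add add three P P three P three => add three add add three three add add three add add P three P three => add three add add three three add add three add add add add three P three => add three add add three three add add three add add add add three add add three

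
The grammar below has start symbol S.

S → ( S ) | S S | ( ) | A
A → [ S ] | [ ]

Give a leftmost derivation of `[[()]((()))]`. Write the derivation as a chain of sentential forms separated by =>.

S => A => [S] => [SS] => [AS] => [[S]S] => [[()]S] => [[()](S)] => [[()]((S))] => [[()]((()))]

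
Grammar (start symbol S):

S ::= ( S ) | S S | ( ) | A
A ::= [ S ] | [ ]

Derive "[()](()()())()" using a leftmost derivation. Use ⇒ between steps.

S ⇒ SS ⇒ SSS ⇒ ASS ⇒ [S]SS ⇒ [()]SS ⇒ [()](S)S ⇒ [()](SS)S ⇒ [()](()S)S ⇒ [()](()SS)S ⇒ [()](()()S)S ⇒ [()](()()())S ⇒ [()](()()())()

S ⇒ SS   [S ::= S S]
SS ⇒ SSS   [S ::= S S]
SSS ⇒ ASS   [S ::= A]
ASS ⇒ [S]SS   [A ::= [ S ]]
[S]SS ⇒ [()]SS   [S ::= ( )]
[()]SS ⇒ [()](S)S   [S ::= ( S )]
[()](S)S ⇒ [()](SS)S   [S ::= S S]
[()](SS)S ⇒ [()](()S)S   [S ::= ( )]
[()](()S)S ⇒ [()](()SS)S   [S ::= S S]
[()](()SS)S ⇒ [()](()()S)S   [S ::= ( )]
[()](()()S)S ⇒ [()](()()())S   [S ::= ( )]
[()](()()())S ⇒ [()](()()())()   [S ::= ( )]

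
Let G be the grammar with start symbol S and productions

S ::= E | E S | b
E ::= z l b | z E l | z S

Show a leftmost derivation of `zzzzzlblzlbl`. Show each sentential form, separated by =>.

S => E   [S ::= E]
E => zEl   [E ::= z E l]
zEl => zzSl   [E ::= z S]
zzSl => zzESl   [S ::= E S]
zzESl => zzzSSl   [E ::= z S]
zzzSSl => zzzESl   [S ::= E]
zzzESl => zzzzElSl   [E ::= z E l]
zzzzElSl => zzzzzlblSl   [E ::= z l b]
zzzzzlblSl => zzzzzlblEl   [S ::= E]
zzzzzlblEl => zzzzzlblzlbl   [E ::= z l b]

S=>E=>zEl=>zzSl=>zzESl=>zzzSSl=>zzzESl=>zzzzElSl=>zzzzzlblSl=>zzzzzlblEl=>zzzzzlblzlbl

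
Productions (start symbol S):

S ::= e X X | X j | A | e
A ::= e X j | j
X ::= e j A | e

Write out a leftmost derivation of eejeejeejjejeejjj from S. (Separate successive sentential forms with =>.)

S=>eXX=>eejAX=>eejeXjX=>eejeejAjX=>eejeejeXjjX=>eejeejeejjX=>eejeejeejjejA=>eejeejeejjejeXj=>eejeejeejjejeejAj=>eejeejeejjejeejjj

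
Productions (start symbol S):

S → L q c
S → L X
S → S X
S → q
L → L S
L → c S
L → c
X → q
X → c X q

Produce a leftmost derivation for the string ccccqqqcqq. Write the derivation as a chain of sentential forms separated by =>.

S => LX   [S → L X]
LX => cSX   [L → c S]
cSX => cLXX   [S → L X]
cLXX => ccXX   [L → c]
ccXX => cccXqX   [X → c X q]
cccXqX => ccccXqqX   [X → c X q]
ccccXqqX => ccccqqqX   [X → q]
ccccqqqX => ccccqqqcXq   [X → c X q]
ccccqqqcXq => ccccqqqcqq   [X → q]

S => LX => cSX => cLXX => ccXX => cccXqX => ccccXqqX => ccccqqqX => ccccqqqcXq => ccccqqqcqq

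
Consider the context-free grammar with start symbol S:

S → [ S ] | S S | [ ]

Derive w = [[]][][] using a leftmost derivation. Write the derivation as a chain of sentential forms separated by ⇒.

S ⇒ SS ⇒ SSS ⇒ [S]SS ⇒ [[]]SS ⇒ [[]][]S ⇒ [[]][][]

S ⇒ SS   [S → S S]
SS ⇒ SSS   [S → S S]
SSS ⇒ [S]SS   [S → [ S ]]
[S]SS ⇒ [[]]SS   [S → [ ]]
[[]]SS ⇒ [[]][]S   [S → [ ]]
[[]][]S ⇒ [[]][][]   [S → [ ]]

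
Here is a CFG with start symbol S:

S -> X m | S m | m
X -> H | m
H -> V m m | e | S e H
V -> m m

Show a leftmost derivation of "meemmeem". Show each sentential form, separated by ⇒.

S⇒Xm⇒Hm⇒SeHm⇒meHm⇒meSeHm⇒meSmeHm⇒meXmmeHm⇒meHmmeHm⇒meemmeHm⇒meemmeem

S ⇒ Xm   [S -> X m]
Xm ⇒ Hm   [X -> H]
Hm ⇒ SeHm   [H -> S e H]
SeHm ⇒ meHm   [S -> m]
meHm ⇒ meSeHm   [H -> S e H]
meSeHm ⇒ meSmeHm   [S -> S m]
meSmeHm ⇒ meXmmeHm   [S -> X m]
meXmmeHm ⇒ meHmmeHm   [X -> H]
meHmmeHm ⇒ meemmeHm   [H -> e]
meemmeHm ⇒ meemmeem   [H -> e]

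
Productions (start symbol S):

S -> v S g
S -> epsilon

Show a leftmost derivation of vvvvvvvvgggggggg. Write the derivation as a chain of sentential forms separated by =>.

S => vSg => vvSgg => vvvSggg => vvvvSgggg => vvvvvSggggg => vvvvvvSgggggg => vvvvvvvSggggggg => vvvvvvvvSgggggggg => vvvvvvvvgggggggg

S => vSg   [S -> v S g]
vSg => vvSgg   [S -> v S g]
vvSgg => vvvSggg   [S -> v S g]
vvvSggg => vvvvSgggg   [S -> v S g]
vvvvSgggg => vvvvvSggggg   [S -> v S g]
vvvvvSggggg => vvvvvvSgggggg   [S -> v S g]
vvvvvvSgggggg => vvvvvvvSggggggg   [S -> v S g]
vvvvvvvSggggggg => vvvvvvvvSgggggggg   [S -> v S g]
vvvvvvvvSgggggggg => vvvvvvvvgggggggg   [S -> epsilon]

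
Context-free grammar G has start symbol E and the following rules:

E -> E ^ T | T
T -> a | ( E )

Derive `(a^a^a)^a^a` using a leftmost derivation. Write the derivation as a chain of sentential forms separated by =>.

E => E^T => E^T^T => T^T^T => (E)^T^T => (E^T)^T^T => (E^T^T)^T^T => (T^T^T)^T^T => (a^T^T)^T^T => (a^a^T)^T^T => (a^a^a)^T^T => (a^a^a)^a^T => (a^a^a)^a^a

E => E^T   [E -> E ^ T]
E^T => E^T^T   [E -> E ^ T]
E^T^T => T^T^T   [E -> T]
T^T^T => (E)^T^T   [T -> ( E )]
(E)^T^T => (E^T)^T^T   [E -> E ^ T]
(E^T)^T^T => (E^T^T)^T^T   [E -> E ^ T]
(E^T^T)^T^T => (T^T^T)^T^T   [E -> T]
(T^T^T)^T^T => (a^T^T)^T^T   [T -> a]
(a^T^T)^T^T => (a^a^T)^T^T   [T -> a]
(a^a^T)^T^T => (a^a^a)^T^T   [T -> a]
(a^a^a)^T^T => (a^a^a)^a^T   [T -> a]
(a^a^a)^a^T => (a^a^a)^a^a   [T -> a]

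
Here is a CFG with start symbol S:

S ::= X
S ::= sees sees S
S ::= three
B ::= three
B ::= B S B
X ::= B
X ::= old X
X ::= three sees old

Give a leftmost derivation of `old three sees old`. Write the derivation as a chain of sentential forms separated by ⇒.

S ⇒ X ⇒ old X ⇒ old three sees old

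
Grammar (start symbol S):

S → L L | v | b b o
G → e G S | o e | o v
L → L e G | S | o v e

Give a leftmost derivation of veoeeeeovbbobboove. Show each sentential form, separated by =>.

S => LL => LeGL => LeGeGL => SeGeGL => veGeGL => veoeeGL => veoeeeGSL => veoeeeeGSSL => veoeeeeovSSL => veoeeeeovbboSL => veoeeeeovbbobboL => veoeeeeovbbobboove

S => LL   [S → L L]
LL => LeGL   [L → L e G]
LeGL => LeGeGL   [L → L e G]
LeGeGL => SeGeGL   [L → S]
SeGeGL => veGeGL   [S → v]
veGeGL => veoeeGL   [G → o e]
veoeeGL => veoeeeGSL   [G → e G S]
veoeeeGSL => veoeeeeGSSL   [G → e G S]
veoeeeeGSSL => veoeeeeovSSL   [G → o v]
veoeeeeovSSL => veoeeeeovbboSL   [S → b b o]
veoeeeeovbboSL => veoeeeeovbbobboL   [S → b b o]
veoeeeeovbbobboL => veoeeeeovbbobboove   [L → o v e]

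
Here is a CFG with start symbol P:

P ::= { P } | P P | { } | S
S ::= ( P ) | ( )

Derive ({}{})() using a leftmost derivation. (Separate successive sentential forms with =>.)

P => PP => SP => (P)P => (PP)P => ({}P)P => ({}{})P => ({}{})S => ({}{})()

P => PP   [P ::= P P]
PP => SP   [P ::= S]
SP => (P)P   [S ::= ( P )]
(P)P => (PP)P   [P ::= P P]
(PP)P => ({}P)P   [P ::= { }]
({}P)P => ({}{})P   [P ::= { }]
({}{})P => ({}{})S   [P ::= S]
({}{})S => ({}{})()   [S ::= ( )]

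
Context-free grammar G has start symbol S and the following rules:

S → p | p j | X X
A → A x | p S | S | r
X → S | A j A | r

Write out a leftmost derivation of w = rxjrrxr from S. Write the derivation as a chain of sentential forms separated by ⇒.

S⇒XX⇒AjAX⇒AxjAX⇒rxjAX⇒rxjAxX⇒rxjSxX⇒rxjXXxX⇒rxjrXxX⇒rxjrrxX⇒rxjrrxr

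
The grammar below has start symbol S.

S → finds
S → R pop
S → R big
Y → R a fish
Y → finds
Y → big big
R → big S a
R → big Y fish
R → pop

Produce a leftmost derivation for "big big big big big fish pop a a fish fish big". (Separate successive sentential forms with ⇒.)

S ⇒ R big ⇒ big Y fish big ⇒ big R a fish fish big ⇒ big big S a a fish fish big ⇒ big big R pop a a fish fish big ⇒ big big big Y fish pop a a fish fish big ⇒ big big big big big fish pop a a fish fish big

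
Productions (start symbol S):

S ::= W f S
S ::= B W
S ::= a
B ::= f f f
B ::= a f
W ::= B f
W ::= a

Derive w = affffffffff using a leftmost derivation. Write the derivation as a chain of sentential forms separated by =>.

S => WfS   [S ::= W f S]
WfS => BffS   [W ::= B f]
BffS => afffS   [B ::= a f]
afffS => afffBW   [S ::= B W]
afffBW => affffffW   [B ::= f f f]
affffffW => affffffBf   [W ::= B f]
affffffBf => affffffffff   [B ::= f f f]

S => WfS => BffS => afffS => afffBW => affffffW => affffffBf => affffffffff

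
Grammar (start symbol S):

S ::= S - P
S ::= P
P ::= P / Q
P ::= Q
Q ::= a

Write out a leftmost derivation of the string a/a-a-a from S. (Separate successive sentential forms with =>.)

S => S-P   [S ::= S - P]
S-P => S-P-P   [S ::= S - P]
S-P-P => P-P-P   [S ::= P]
P-P-P => P/Q-P-P   [P ::= P / Q]
P/Q-P-P => Q/Q-P-P   [P ::= Q]
Q/Q-P-P => a/Q-P-P   [Q ::= a]
a/Q-P-P => a/a-P-P   [Q ::= a]
a/a-P-P => a/a-Q-P   [P ::= Q]
a/a-Q-P => a/a-a-P   [Q ::= a]
a/a-a-P => a/a-a-Q   [P ::= Q]
a/a-a-Q => a/a-a-a   [Q ::= a]

S => S-P => S-P-P => P-P-P => P/Q-P-P => Q/Q-P-P => a/Q-P-P => a/a-P-P => a/a-Q-P => a/a-a-P => a/a-a-Q => a/a-a-a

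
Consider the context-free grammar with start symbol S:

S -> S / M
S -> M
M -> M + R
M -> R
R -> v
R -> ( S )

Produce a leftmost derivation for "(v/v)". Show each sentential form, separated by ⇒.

S ⇒ M ⇒ R ⇒ (S) ⇒ (S/M) ⇒ (M/M) ⇒ (R/M) ⇒ (v/M) ⇒ (v/R) ⇒ (v/v)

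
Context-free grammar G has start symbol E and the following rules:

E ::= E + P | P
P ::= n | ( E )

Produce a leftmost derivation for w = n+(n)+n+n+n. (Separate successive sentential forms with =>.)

E => E+P => E+P+P => E+P+P+P => E+P+P+P+P => P+P+P+P+P => n+P+P+P+P => n+(E)+P+P+P => n+(P)+P+P+P => n+(n)+P+P+P => n+(n)+n+P+P => n+(n)+n+n+P => n+(n)+n+n+n

E => E+P   [E ::= E + P]
E+P => E+P+P   [E ::= E + P]
E+P+P => E+P+P+P   [E ::= E + P]
E+P+P+P => E+P+P+P+P   [E ::= E + P]
E+P+P+P+P => P+P+P+P+P   [E ::= P]
P+P+P+P+P => n+P+P+P+P   [P ::= n]
n+P+P+P+P => n+(E)+P+P+P   [P ::= ( E )]
n+(E)+P+P+P => n+(P)+P+P+P   [E ::= P]
n+(P)+P+P+P => n+(n)+P+P+P   [P ::= n]
n+(n)+P+P+P => n+(n)+n+P+P   [P ::= n]
n+(n)+n+P+P => n+(n)+n+n+P   [P ::= n]
n+(n)+n+n+P => n+(n)+n+n+n   [P ::= n]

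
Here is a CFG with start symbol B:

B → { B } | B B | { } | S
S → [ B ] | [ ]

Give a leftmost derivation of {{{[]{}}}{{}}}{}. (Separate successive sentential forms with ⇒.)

B ⇒ BB   [B → B B]
BB ⇒ {B}B   [B → { B }]
{B}B ⇒ {BB}B   [B → B B]
{BB}B ⇒ {{B}B}B   [B → { B }]
{{B}B}B ⇒ {{{B}}B}B   [B → { B }]
{{{B}}B}B ⇒ {{{BB}}B}B   [B → B B]
{{{BB}}B}B ⇒ {{{SB}}B}B   [B → S]
{{{SB}}B}B ⇒ {{{[]B}}B}B   [S → [ ]]
{{{[]B}}B}B ⇒ {{{[]{}}}B}B   [B → { }]
{{{[]{}}}B}B ⇒ {{{[]{}}}{B}}B   [B → { B }]
{{{[]{}}}{B}}B ⇒ {{{[]{}}}{{}}}B   [B → { }]
{{{[]{}}}{{}}}B ⇒ {{{[]{}}}{{}}}{}   [B → { }]

B ⇒ BB ⇒ {B}B ⇒ {BB}B ⇒ {{B}B}B ⇒ {{{B}}B}B ⇒ {{{BB}}B}B ⇒ {{{SB}}B}B ⇒ {{{[]B}}B}B ⇒ {{{[]{}}}B}B ⇒ {{{[]{}}}{B}}B ⇒ {{{[]{}}}{{}}}B ⇒ {{{[]{}}}{{}}}{}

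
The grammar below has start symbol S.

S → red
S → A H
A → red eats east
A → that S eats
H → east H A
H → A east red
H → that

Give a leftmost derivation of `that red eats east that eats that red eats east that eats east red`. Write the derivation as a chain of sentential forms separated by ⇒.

S ⇒ A H ⇒ that S eats H ⇒ that A H eats H ⇒ that red eats east H eats H ⇒ that red eats east that eats H ⇒ that red eats east that eats A east red ⇒ that red eats east that eats that S eats east red ⇒ that red eats east that eats that A H eats east red ⇒ that red eats east that eats that red eats east H eats east red ⇒ that red eats east that eats that red eats east that eats east red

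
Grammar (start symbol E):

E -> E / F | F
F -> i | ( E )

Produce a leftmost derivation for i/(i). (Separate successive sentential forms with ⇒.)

E ⇒ E/F ⇒ F/F ⇒ i/F ⇒ i/(E) ⇒ i/(F) ⇒ i/(i)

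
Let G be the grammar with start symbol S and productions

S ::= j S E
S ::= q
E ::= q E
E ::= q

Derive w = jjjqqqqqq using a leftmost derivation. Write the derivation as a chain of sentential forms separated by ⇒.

S ⇒ jSE ⇒ jjSEE ⇒ jjjSEEE ⇒ jjjqEEE ⇒ jjjqqEE ⇒ jjjqqqEE ⇒ jjjqqqqE ⇒ jjjqqqqqE ⇒ jjjqqqqqq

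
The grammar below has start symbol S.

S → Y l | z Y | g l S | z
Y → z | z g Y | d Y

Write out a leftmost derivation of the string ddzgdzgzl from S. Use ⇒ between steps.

S ⇒ Yl   [S → Y l]
Yl ⇒ dYl   [Y → d Y]
dYl ⇒ ddYl   [Y → d Y]
ddYl ⇒ ddzgYl   [Y → z g Y]
ddzgYl ⇒ ddzgdYl   [Y → d Y]
ddzgdYl ⇒ ddzgdzgYl   [Y → z g Y]
ddzgdzgYl ⇒ ddzgdzgzl   [Y → z]

S⇒Yl⇒dYl⇒ddYl⇒ddzgYl⇒ddzgdYl⇒ddzgdzgYl⇒ddzgdzgzl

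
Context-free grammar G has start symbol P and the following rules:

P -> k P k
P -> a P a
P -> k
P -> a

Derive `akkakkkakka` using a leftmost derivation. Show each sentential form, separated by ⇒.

P⇒aPa⇒akPka⇒akkPkka⇒akkaPakka⇒akkakPkakka⇒akkakkkakka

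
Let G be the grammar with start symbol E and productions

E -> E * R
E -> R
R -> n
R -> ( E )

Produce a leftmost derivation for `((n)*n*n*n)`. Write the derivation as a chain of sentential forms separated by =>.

E => R   [E -> R]
R => (E)   [R -> ( E )]
(E) => (E*R)   [E -> E * R]
(E*R) => (E*R*R)   [E -> E * R]
(E*R*R) => (E*R*R*R)   [E -> E * R]
(E*R*R*R) => (R*R*R*R)   [E -> R]
(R*R*R*R) => ((E)*R*R*R)   [R -> ( E )]
((E)*R*R*R) => ((R)*R*R*R)   [E -> R]
((R)*R*R*R) => ((n)*R*R*R)   [R -> n]
((n)*R*R*R) => ((n)*n*R*R)   [R -> n]
((n)*n*R*R) => ((n)*n*n*R)   [R -> n]
((n)*n*n*R) => ((n)*n*n*n)   [R -> n]

E=>R=>(E)=>(E*R)=>(E*R*R)=>(E*R*R*R)=>(R*R*R*R)=>((E)*R*R*R)=>((R)*R*R*R)=>((n)*R*R*R)=>((n)*n*R*R)=>((n)*n*n*R)=>((n)*n*n*n)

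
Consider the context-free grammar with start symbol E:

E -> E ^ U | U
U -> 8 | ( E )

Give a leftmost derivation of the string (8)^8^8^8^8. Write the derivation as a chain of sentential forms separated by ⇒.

E ⇒ E^U   [E -> E ^ U]
E^U ⇒ E^U^U   [E -> E ^ U]
E^U^U ⇒ E^U^U^U   [E -> E ^ U]
E^U^U^U ⇒ E^U^U^U^U   [E -> E ^ U]
E^U^U^U^U ⇒ U^U^U^U^U   [E -> U]
U^U^U^U^U ⇒ (E)^U^U^U^U   [U -> ( E )]
(E)^U^U^U^U ⇒ (U)^U^U^U^U   [E -> U]
(U)^U^U^U^U ⇒ (8)^U^U^U^U   [U -> 8]
(8)^U^U^U^U ⇒ (8)^8^U^U^U   [U -> 8]
(8)^8^U^U^U ⇒ (8)^8^8^U^U   [U -> 8]
(8)^8^8^U^U ⇒ (8)^8^8^8^U   [U -> 8]
(8)^8^8^8^U ⇒ (8)^8^8^8^8   [U -> 8]

E ⇒ E^U ⇒ E^U^U ⇒ E^U^U^U ⇒ E^U^U^U^U ⇒ U^U^U^U^U ⇒ (E)^U^U^U^U ⇒ (U)^U^U^U^U ⇒ (8)^U^U^U^U ⇒ (8)^8^U^U^U ⇒ (8)^8^8^U^U ⇒ (8)^8^8^8^U ⇒ (8)^8^8^8^8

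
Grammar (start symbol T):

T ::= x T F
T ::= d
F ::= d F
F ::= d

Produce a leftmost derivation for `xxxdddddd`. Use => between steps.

T=>xTF=>xxTFF=>xxxTFFF=>xxxdFFF=>xxxddFF=>xxxdddF=>xxxddddF=>xxxdddddF=>xxxdddddd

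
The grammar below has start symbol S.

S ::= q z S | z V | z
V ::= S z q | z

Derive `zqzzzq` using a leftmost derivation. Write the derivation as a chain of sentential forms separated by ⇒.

S ⇒ zV ⇒ zSzq ⇒ zqzSzq ⇒ zqzzzq

S ⇒ zV   [S ::= z V]
zV ⇒ zSzq   [V ::= S z q]
zSzq ⇒ zqzSzq   [S ::= q z S]
zqzSzq ⇒ zqzzzq   [S ::= z]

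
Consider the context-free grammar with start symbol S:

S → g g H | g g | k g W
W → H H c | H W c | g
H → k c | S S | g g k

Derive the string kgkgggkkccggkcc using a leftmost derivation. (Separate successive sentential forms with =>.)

S=>kgW=>kgHHc=>kgSSHc=>kgkgWSHc=>kgkgHHcSHc=>kgkgggkHcSHc=>kgkgggkkccSHc=>kgkgggkkccggHc=>kgkgggkkccggkcc

S => kgW   [S → k g W]
kgW => kgHHc   [W → H H c]
kgHHc => kgSSHc   [H → S S]
kgSSHc => kgkgWSHc   [S → k g W]
kgkgWSHc => kgkgHHcSHc   [W → H H c]
kgkgHHcSHc => kgkgggkHcSHc   [H → g g k]
kgkgggkHcSHc => kgkgggkkccSHc   [H → k c]
kgkgggkkccSHc => kgkgggkkccggHc   [S → g g]
kgkgggkkccggHc => kgkgggkkccggkcc   [H → k c]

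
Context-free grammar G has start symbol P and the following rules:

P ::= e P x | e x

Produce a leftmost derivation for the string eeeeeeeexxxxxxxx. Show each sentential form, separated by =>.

P => ePx => eePxx => eeePxxx => eeeePxxxx => eeeeePxxxxx => eeeeeePxxxxxx => eeeeeeePxxxxxxx => eeeeeeeexxxxxxxx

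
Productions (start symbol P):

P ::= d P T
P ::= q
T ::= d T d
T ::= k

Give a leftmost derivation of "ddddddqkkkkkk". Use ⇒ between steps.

P ⇒ dPT ⇒ ddPTT ⇒ dddPTTT ⇒ ddddPTTTT ⇒ dddddPTTTTT ⇒ ddddddPTTTTTT ⇒ ddddddqTTTTTT ⇒ ddddddqkTTTTT ⇒ ddddddqkkTTTT ⇒ ddddddqkkkTTT ⇒ ddddddqkkkkTT ⇒ ddddddqkkkkkT ⇒ ddddddqkkkkkk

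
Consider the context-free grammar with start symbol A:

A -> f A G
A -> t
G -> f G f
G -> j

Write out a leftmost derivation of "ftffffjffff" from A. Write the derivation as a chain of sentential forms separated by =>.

A => fAG   [A -> f A G]
fAG => ftG   [A -> t]
ftG => ftfGf   [G -> f G f]
ftfGf => ftffGff   [G -> f G f]
ftffGff => ftfffGfff   [G -> f G f]
ftfffGfff => ftffffGffff   [G -> f G f]
ftffffGffff => ftffffjffff   [G -> j]

A => fAG => ftG => ftfGf => ftffGff => ftfffGfff => ftffffGffff => ftffffjffff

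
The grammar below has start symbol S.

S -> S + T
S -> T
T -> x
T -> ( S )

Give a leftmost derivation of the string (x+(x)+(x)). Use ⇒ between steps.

S⇒T⇒(S)⇒(S+T)⇒(S+T+T)⇒(T+T+T)⇒(x+T+T)⇒(x+(S)+T)⇒(x+(T)+T)⇒(x+(x)+T)⇒(x+(x)+(S))⇒(x+(x)+(T))⇒(x+(x)+(x))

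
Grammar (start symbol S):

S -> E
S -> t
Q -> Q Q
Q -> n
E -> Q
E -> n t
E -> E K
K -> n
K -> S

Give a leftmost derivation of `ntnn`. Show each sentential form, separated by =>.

S => E   [S -> E]
E => EK   [E -> E K]
EK => EKK   [E -> E K]
EKK => ntKK   [E -> n t]
ntKK => ntnK   [K -> n]
ntnK => ntnn   [K -> n]

S => E => EK => EKK => ntKK => ntnK => ntnn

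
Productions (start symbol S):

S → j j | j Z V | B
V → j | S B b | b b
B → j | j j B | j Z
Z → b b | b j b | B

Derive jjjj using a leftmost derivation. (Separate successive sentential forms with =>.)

S=>B=>jjB=>jjjZ=>jjjB=>jjjj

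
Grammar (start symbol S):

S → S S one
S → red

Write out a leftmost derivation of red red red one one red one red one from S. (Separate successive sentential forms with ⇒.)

S ⇒ S S one   [S → S S one]
S S one ⇒ S S one S one   [S → S S one]
S S one S one ⇒ S S one S one S one   [S → S S one]
S S one S one S one ⇒ red S one S one S one   [S → red]
red S one S one S one ⇒ red S S one one S one S one   [S → S S one]
red S S one one S one S one ⇒ red red S one one S one S one   [S → red]
red red S one one S one S one ⇒ red red red one one S one S one   [S → red]
red red red one one S one S one ⇒ red red red one one red one S one   [S → red]
red red red one one red one S one ⇒ red red red one one red one red one   [S → red]

S ⇒ S S one ⇒ S S one S one ⇒ S S one S one S one ⇒ red S one S one S one ⇒ red S S one one S one S one ⇒ red red S one one S one S one ⇒ red red red one one S one S one ⇒ red red red one one red one S one ⇒ red red red one one red one red one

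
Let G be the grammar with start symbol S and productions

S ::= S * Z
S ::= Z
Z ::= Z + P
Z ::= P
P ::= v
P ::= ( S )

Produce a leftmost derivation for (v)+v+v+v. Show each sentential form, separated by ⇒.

S⇒Z⇒Z+P⇒Z+P+P⇒Z+P+P+P⇒P+P+P+P⇒(S)+P+P+P⇒(Z)+P+P+P⇒(P)+P+P+P⇒(v)+P+P+P⇒(v)+v+P+P⇒(v)+v+v+P⇒(v)+v+v+v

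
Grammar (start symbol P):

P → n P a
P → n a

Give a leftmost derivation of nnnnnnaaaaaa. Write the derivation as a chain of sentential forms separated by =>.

P => nPa => nnPaa => nnnPaaa => nnnnPaaaa => nnnnnPaaaaa => nnnnnnaaaaaa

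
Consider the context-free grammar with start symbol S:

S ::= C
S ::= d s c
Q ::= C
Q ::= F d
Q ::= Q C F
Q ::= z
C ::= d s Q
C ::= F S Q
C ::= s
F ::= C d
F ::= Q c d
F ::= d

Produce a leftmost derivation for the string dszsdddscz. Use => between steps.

S => C => FSQ => CdSQ => dsQdSQ => dsQCFdSQ => dszCFdSQ => dszsFdSQ => dszsddSQ => dszsdddscQ => dszsdddscz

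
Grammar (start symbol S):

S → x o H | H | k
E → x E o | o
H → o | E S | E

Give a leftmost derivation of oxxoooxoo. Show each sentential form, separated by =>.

S => H => ES => oS => oH => oES => oxEoS => oxxEooS => oxxoooS => oxxoooxoH => oxxoooxoo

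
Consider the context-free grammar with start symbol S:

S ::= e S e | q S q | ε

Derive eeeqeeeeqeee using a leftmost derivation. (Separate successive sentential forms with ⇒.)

S⇒eSe⇒eeSee⇒eeeSeee⇒eeeqSqeee⇒eeeqeSeqeee⇒eeeqeeSeeqeee⇒eeeqeeeeqeee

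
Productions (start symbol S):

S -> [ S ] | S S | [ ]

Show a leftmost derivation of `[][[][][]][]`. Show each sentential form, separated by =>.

S=>SS=>[]S=>[]SS=>[][S]S=>[][SS]S=>[][SSS]S=>[][[]SS]S=>[][[][]S]S=>[][[][][]]S=>[][[][][]][]

S => SS   [S -> S S]
SS => []S   [S -> [ ]]
[]S => []SS   [S -> S S]
[]SS => [][S]S   [S -> [ S ]]
[][S]S => [][SS]S   [S -> S S]
[][SS]S => [][SSS]S   [S -> S S]
[][SSS]S => [][[]SS]S   [S -> [ ]]
[][[]SS]S => [][[][]S]S   [S -> [ ]]
[][[][]S]S => [][[][][]]S   [S -> [ ]]
[][[][][]]S => [][[][][]][]   [S -> [ ]]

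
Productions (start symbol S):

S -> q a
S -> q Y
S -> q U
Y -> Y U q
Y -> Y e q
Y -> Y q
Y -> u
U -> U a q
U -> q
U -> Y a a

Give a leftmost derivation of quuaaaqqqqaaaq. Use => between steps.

S=>qU=>qUaq=>qYaaaq=>qYqaaaq=>qYqqaaaq=>qYUqqqaaaq=>quUqqqaaaq=>quUaqqqqaaaq=>quYaaaqqqqaaaq=>quuaaaqqqqaaaq

S => qU   [S -> q U]
qU => qUaq   [U -> U a q]
qUaq => qYaaaq   [U -> Y a a]
qYaaaq => qYqaaaq   [Y -> Y q]
qYqaaaq => qYqqaaaq   [Y -> Y q]
qYqqaaaq => qYUqqqaaaq   [Y -> Y U q]
qYUqqqaaaq => quUqqqaaaq   [Y -> u]
quUqqqaaaq => quUaqqqqaaaq   [U -> U a q]
quUaqqqqaaaq => quYaaaqqqqaaaq   [U -> Y a a]
quYaaaqqqqaaaq => quuaaaqqqqaaaq   [Y -> u]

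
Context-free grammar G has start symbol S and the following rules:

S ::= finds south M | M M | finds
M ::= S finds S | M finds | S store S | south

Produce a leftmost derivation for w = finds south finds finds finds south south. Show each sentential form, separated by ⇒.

S ⇒ finds south M ⇒ finds south S finds S ⇒ finds south finds finds S ⇒ finds south finds finds finds south M ⇒ finds south finds finds finds south south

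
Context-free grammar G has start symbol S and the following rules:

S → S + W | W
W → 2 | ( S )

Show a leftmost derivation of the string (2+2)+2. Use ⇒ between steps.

S ⇒ S+W ⇒ W+W ⇒ (S)+W ⇒ (S+W)+W ⇒ (W+W)+W ⇒ (2+W)+W ⇒ (2+2)+W ⇒ (2+2)+2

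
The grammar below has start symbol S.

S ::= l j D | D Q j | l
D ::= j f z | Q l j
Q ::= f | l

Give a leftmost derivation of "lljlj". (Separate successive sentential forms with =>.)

S=>DQj=>QljQj=>lljQj=>lljlj

S => DQj   [S ::= D Q j]
DQj => QljQj   [D ::= Q l j]
QljQj => lljQj   [Q ::= l]
lljQj => lljlj   [Q ::= l]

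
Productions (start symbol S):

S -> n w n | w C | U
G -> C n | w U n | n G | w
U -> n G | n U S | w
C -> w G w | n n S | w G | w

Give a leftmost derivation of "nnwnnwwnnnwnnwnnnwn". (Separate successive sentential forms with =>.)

S => U => nUS => nnGS => nnwUnS => nnwnUSnS => nnwnnUSSnS => nnwnnwSSnS => nnwnnwwCSnS => nnwnnwwnnSSnS => nnwnnwwnnnwnSnS => nnwnnwwnnnwnnwnnS => nnwnnwwnnnwnnwnnnwn

S => U   [S -> U]
U => nUS   [U -> n U S]
nUS => nnGS   [U -> n G]
nnGS => nnwUnS   [G -> w U n]
nnwUnS => nnwnUSnS   [U -> n U S]
nnwnUSnS => nnwnnUSSnS   [U -> n U S]
nnwnnUSSnS => nnwnnwSSnS   [U -> w]
nnwnnwSSnS => nnwnnwwCSnS   [S -> w C]
nnwnnwwCSnS => nnwnnwwnnSSnS   [C -> n n S]
nnwnnwwnnSSnS => nnwnnwwnnnwnSnS   [S -> n w n]
nnwnnwwnnnwnSnS => nnwnnwwnnnwnnwnnS   [S -> n w n]
nnwnnwwnnnwnnwnnS => nnwnnwwnnnwnnwnnnwn   [S -> n w n]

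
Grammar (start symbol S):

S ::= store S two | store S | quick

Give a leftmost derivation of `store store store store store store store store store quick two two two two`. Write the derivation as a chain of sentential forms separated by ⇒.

S ⇒ store S ⇒ store store S two ⇒ store store store S two ⇒ store store store store S two two ⇒ store store store store store S two two two ⇒ store store store store store store S two two two two ⇒ store store store store store store store S two two two two ⇒ store store store store store store store store S two two two two ⇒ store store store store store store store store store S two two two two ⇒ store store store store store store store store store quick two two two two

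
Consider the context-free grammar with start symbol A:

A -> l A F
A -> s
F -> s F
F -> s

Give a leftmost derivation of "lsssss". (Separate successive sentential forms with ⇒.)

A ⇒ lAF   [A -> l A F]
lAF ⇒ lsF   [A -> s]
lsF ⇒ lssF   [F -> s F]
lssF ⇒ lsssF   [F -> s F]
lsssF ⇒ lssssF   [F -> s F]
lssssF ⇒ lsssss   [F -> s]

A ⇒ lAF ⇒ lsF ⇒ lssF ⇒ lsssF ⇒ lssssF ⇒ lsssss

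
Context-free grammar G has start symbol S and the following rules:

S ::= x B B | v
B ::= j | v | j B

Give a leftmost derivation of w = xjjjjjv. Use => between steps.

S => xBB => xjBB => xjjBB => xjjjBB => xjjjjBB => xjjjjjB => xjjjjjv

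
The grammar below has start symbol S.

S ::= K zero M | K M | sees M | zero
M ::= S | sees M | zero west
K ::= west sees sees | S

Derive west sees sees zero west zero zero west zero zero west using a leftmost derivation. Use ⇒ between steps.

S ⇒ K zero M   [S ::= K zero M]
K zero M ⇒ S zero M   [K ::= S]
S zero M ⇒ K zero M zero M   [S ::= K zero M]
K zero M zero M ⇒ S zero M zero M   [K ::= S]
S zero M zero M ⇒ K M zero M zero M   [S ::= K M]
K M zero M zero M ⇒ west sees sees M zero M zero M   [K ::= west sees sees]
west sees sees M zero M zero M ⇒ west sees sees zero west zero M zero M   [M ::= zero west]
west sees sees zero west zero M zero M ⇒ west sees sees zero west zero zero west zero M   [M ::= zero west]
west sees sees zero west zero zero west zero M ⇒ west sees sees zero west zero zero west zero zero west   [M ::= zero west]

S ⇒ K zero M ⇒ S zero M ⇒ K zero M zero M ⇒ S zero M zero M ⇒ K M zero M zero M ⇒ west sees sees M zero M zero M ⇒ west sees sees zero west zero M zero M ⇒ west sees sees zero west zero zero west zero M ⇒ west sees sees zero west zero zero west zero zero west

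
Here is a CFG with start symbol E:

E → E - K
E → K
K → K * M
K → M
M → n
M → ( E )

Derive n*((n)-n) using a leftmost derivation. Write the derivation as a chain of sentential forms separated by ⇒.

E ⇒ K ⇒ K*M ⇒ M*M ⇒ n*M ⇒ n*(E) ⇒ n*(E-K) ⇒ n*(K-K) ⇒ n*(M-K) ⇒ n*((E)-K) ⇒ n*((K)-K) ⇒ n*((M)-K) ⇒ n*((n)-K) ⇒ n*((n)-M) ⇒ n*((n)-n)

E ⇒ K   [E → K]
K ⇒ K*M   [K → K * M]
K*M ⇒ M*M   [K → M]
M*M ⇒ n*M   [M → n]
n*M ⇒ n*(E)   [M → ( E )]
n*(E) ⇒ n*(E-K)   [E → E - K]
n*(E-K) ⇒ n*(K-K)   [E → K]
n*(K-K) ⇒ n*(M-K)   [K → M]
n*(M-K) ⇒ n*((E)-K)   [M → ( E )]
n*((E)-K) ⇒ n*((K)-K)   [E → K]
n*((K)-K) ⇒ n*((M)-K)   [K → M]
n*((M)-K) ⇒ n*((n)-K)   [M → n]
n*((n)-K) ⇒ n*((n)-M)   [K → M]
n*((n)-M) ⇒ n*((n)-n)   [M → n]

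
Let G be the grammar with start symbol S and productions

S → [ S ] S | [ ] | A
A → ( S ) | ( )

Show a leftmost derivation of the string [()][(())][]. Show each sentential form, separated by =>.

S => [S]S => [A]S => [()]S => [()][S]S => [()][A]S => [()][(S)]S => [()][(A)]S => [()][(())]S => [()][(())][]

S => [S]S   [S → [ S ] S]
[S]S => [A]S   [S → A]
[A]S => [()]S   [A → ( )]
[()]S => [()][S]S   [S → [ S ] S]
[()][S]S => [()][A]S   [S → A]
[()][A]S => [()][(S)]S   [A → ( S )]
[()][(S)]S => [()][(A)]S   [S → A]
[()][(A)]S => [()][(())]S   [A → ( )]
[()][(())]S => [()][(())][]   [S → [ ]]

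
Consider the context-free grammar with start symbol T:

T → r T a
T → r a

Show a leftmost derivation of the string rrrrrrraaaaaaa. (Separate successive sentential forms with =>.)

T => rTa   [T → r T a]
rTa => rrTaa   [T → r T a]
rrTaa => rrrTaaa   [T → r T a]
rrrTaaa => rrrrTaaaa   [T → r T a]
rrrrTaaaa => rrrrrTaaaaa   [T → r T a]
rrrrrTaaaaa => rrrrrrTaaaaaa   [T → r T a]
rrrrrrTaaaaaa => rrrrrrraaaaaaa   [T → r a]

T=>rTa=>rrTaa=>rrrTaaa=>rrrrTaaaa=>rrrrrTaaaaa=>rrrrrrTaaaaaa=>rrrrrrraaaaaaa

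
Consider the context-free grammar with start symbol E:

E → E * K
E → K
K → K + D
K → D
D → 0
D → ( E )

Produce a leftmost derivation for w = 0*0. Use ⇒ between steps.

E ⇒ E*K   [E → E * K]
E*K ⇒ K*K   [E → K]
K*K ⇒ D*K   [K → D]
D*K ⇒ 0*K   [D → 0]
0*K ⇒ 0*D   [K → D]
0*D ⇒ 0*0   [D → 0]

E ⇒ E*K ⇒ K*K ⇒ D*K ⇒ 0*K ⇒ 0*D ⇒ 0*0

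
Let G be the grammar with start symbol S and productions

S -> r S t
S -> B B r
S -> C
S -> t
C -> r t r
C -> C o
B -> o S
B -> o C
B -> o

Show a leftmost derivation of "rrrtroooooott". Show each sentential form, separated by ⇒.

S ⇒ rSt   [S -> r S t]
rSt ⇒ rrStt   [S -> r S t]
rrStt ⇒ rrCtt   [S -> C]
rrCtt ⇒ rrCott   [C -> C o]
rrCott ⇒ rrCoott   [C -> C o]
rrCoott ⇒ rrCooott   [C -> C o]
rrCooott ⇒ rrCoooott   [C -> C o]
rrCoooott ⇒ rrCooooott   [C -> C o]
rrCooooott ⇒ rrCoooooott   [C -> C o]
rrCoooooott ⇒ rrrtroooooott   [C -> r t r]

S ⇒ rSt ⇒ rrStt ⇒ rrCtt ⇒ rrCott ⇒ rrCoott ⇒ rrCooott ⇒ rrCoooott ⇒ rrCooooott ⇒ rrCoooooott ⇒ rrrtroooooott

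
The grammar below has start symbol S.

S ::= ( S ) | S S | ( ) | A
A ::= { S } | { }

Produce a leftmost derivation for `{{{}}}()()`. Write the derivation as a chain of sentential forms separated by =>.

S=>SS=>AS=>{S}S=>{A}S=>{{S}}S=>{{A}}S=>{{{}}}S=>{{{}}}SS=>{{{}}}()S=>{{{}}}()()

S => SS   [S ::= S S]
SS => AS   [S ::= A]
AS => {S}S   [A ::= { S }]
{S}S => {A}S   [S ::= A]
{A}S => {{S}}S   [A ::= { S }]
{{S}}S => {{A}}S   [S ::= A]
{{A}}S => {{{}}}S   [A ::= { }]
{{{}}}S => {{{}}}SS   [S ::= S S]
{{{}}}SS => {{{}}}()S   [S ::= ( )]
{{{}}}()S => {{{}}}()()   [S ::= ( )]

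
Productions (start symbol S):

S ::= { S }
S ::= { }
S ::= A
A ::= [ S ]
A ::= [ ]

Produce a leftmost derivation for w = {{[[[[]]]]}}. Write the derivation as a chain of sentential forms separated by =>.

S => {S} => {{S}} => {{A}} => {{[S]}} => {{[A]}} => {{[[S]]}} => {{[[A]]}} => {{[[[S]]]}} => {{[[[A]]]}} => {{[[[[]]]]}}

S => {S}   [S ::= { S }]
{S} => {{S}}   [S ::= { S }]
{{S}} => {{A}}   [S ::= A]
{{A}} => {{[S]}}   [A ::= [ S ]]
{{[S]}} => {{[A]}}   [S ::= A]
{{[A]}} => {{[[S]]}}   [A ::= [ S ]]
{{[[S]]}} => {{[[A]]}}   [S ::= A]
{{[[A]]}} => {{[[[S]]]}}   [A ::= [ S ]]
{{[[[S]]]}} => {{[[[A]]]}}   [S ::= A]
{{[[[A]]]}} => {{[[[[]]]]}}   [A ::= [ ]]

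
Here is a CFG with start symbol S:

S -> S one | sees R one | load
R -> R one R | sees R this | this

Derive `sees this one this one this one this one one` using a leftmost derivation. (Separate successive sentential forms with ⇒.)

S ⇒ S one ⇒ sees R one one ⇒ sees R one R one one ⇒ sees R one R one R one one ⇒ sees R one R one R one R one one ⇒ sees this one R one R one R one one ⇒ sees this one this one R one R one one ⇒ sees this one this one this one R one one ⇒ sees this one this one this one this one one

S ⇒ S one   [S -> S one]
S one ⇒ sees R one one   [S -> sees R one]
sees R one one ⇒ sees R one R one one   [R -> R one R]
sees R one R one one ⇒ sees R one R one R one one   [R -> R one R]
sees R one R one R one one ⇒ sees R one R one R one R one one   [R -> R one R]
sees R one R one R one R one one ⇒ sees this one R one R one R one one   [R -> this]
sees this one R one R one R one one ⇒ sees this one this one R one R one one   [R -> this]
sees this one this one R one R one one ⇒ sees this one this one this one R one one   [R -> this]
sees this one this one this one R one one ⇒ sees this one this one this one this one one   [R -> this]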